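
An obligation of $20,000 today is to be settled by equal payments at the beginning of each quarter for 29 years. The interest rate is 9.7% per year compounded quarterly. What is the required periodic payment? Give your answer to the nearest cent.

$504.86

Level annuity due; solve PV = PMT × [(1 − (1+r)^−n)/r] × (1+r) for PMT.
Periodic rate r = 0.097/4 per quarter; n is counted in quarters.
With n = 116: PMT = 20,000 / ([(1 − (1+r)^−n)/r] × (1+r)) = $504.86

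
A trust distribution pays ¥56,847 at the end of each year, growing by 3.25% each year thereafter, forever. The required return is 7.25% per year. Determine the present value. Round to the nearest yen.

Periodic rate r = 0.0725 per year.
Growing perpetuity (Gordon): PV = PMT₁ / (r − g) = 56,847 / (r − 0.0325) = ¥1,421,175.

¥1,421,175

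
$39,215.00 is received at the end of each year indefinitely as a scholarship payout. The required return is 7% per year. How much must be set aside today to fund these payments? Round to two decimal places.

Periodic rate r = 0.07 per year.
Level perpetuity: PV = PMT / r = 39,215 / (0.07) = $560,214.29.

$560,214.29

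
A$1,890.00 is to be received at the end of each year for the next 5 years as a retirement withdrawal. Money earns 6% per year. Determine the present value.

A$7,961.37

This is an ordinary annuity: 5 payments of A$1,890.00 at the end of each year.
Periodic rate r = 0.06 per year.
PV = PMT × [(1 − (1+r)^−n)/r] = 1,890 × [1 − (1+r)^−5] / r = A$7,961.37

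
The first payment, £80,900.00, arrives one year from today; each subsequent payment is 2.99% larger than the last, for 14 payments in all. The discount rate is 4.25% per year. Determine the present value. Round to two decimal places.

£1,005,068.34

Periodic rate r = 0.0425 per year.
Growing ordinary annuity: PV = PMT₁ × [1 − ((1+g)/(1+r))^n] / (r − g) = 80,900 × [1 − ((1+0.0299)/(1+r))^14] / (r − 0.0299) = £1,005,068.34.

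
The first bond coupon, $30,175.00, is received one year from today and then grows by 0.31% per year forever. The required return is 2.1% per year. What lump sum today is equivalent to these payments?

$1,685,754.19

Periodic rate r = 0.021 per year.
Growing perpetuity (Gordon): PV = PMT₁ / (r − g) = 30,175 / (r − 0.0031) = $1,685,754.19.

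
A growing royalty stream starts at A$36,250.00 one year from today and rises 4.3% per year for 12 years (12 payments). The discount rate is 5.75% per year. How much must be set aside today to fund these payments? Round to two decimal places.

A$381,701.31

Periodic rate r = 0.0575 per year.
Growing ordinary annuity: PV = PMT₁ × [1 − ((1+g)/(1+r))^n] / (r − g) = 36,250 × [1 − ((1+0.043)/(1+r))^12] / (r − 0.043) = A$381,701.31.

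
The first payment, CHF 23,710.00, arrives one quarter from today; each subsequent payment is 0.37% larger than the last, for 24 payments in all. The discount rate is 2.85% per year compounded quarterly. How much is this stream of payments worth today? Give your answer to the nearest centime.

CHF 543,458.59

Periodic rate r = 0.0285/4 per quarter; n is counted in quarters.
Growing ordinary annuity: PV = PMT₁ × [1 − ((1+g)/(1+r))^n] / (r − g) = 23,710 × [1 − ((1+0.0037)/(1+r))^24] / (r − 0.0037) = CHF 543,458.59.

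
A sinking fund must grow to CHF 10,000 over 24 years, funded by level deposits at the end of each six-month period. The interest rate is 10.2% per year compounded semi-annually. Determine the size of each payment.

CHF 51.58

Level ordinary annuity; solve FV = PMT × [((1+r)^n − 1)/r] for PMT.
Periodic rate r = 0.102/2 per half-year; n is counted in half-years.
With n = 48: PMT = 10,000 / ([((1+r)^n − 1)/r]) = CHF 51.58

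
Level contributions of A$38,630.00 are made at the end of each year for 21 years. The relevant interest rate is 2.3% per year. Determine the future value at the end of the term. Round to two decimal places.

This is an ordinary annuity: 21 deposits of A$38,630.00 at the end of each year.
Periodic rate r = 0.023 per year.
FV = PMT × [((1+r)^n − 1)/r] = 38,630 × [(1+r)^21 − 1] / r = A$1,028,038.99

A$1,028,038.99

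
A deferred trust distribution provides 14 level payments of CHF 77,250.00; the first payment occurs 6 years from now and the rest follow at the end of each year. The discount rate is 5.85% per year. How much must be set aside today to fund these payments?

CHF 545,426.52

Ordinary annuity of 14 payments, first payment at period 6.
Periodic rate r = 0.0585 per year.
The ordinary-annuity PV formula values the stream one period before the first payment (period 5); discount that back 5 periods:
PV₀ = 77,250 × [1 − (1+r)^−14] / r × (1+r)^−5 = CHF 545,426.52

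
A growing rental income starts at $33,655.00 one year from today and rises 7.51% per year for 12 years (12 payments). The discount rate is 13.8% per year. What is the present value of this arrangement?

Periodic rate r = 0.138 per year.
Growing ordinary annuity: PV = PMT₁ × [1 − ((1+g)/(1+r))^n] / (r − g) = 33,655 × [1 − ((1+0.0751)/(1+r))^12] / (r − 0.0751) = $264,611.15.

$264,611.15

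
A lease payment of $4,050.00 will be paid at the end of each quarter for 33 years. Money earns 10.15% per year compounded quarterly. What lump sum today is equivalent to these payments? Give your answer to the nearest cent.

This is an ordinary annuity: 132 payments of $4,050.00 at the end of each quarter.
Periodic rate r = 0.1015/4 per quarter; n is counted in quarters.
PV = PMT × [(1 − (1+r)^−n)/r] = 4,050 × [1 − (1+r)^−132] / r = $153,764.34

$153,764.34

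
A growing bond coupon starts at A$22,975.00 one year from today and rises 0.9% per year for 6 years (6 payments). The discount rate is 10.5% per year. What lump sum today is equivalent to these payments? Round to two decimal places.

Periodic rate r = 0.105 per year.
Growing ordinary annuity: PV = PMT₁ × [1 − ((1+g)/(1+r))^n] / (r − g) = 22,975 × [1 − ((1+0.009)/(1+r))^6] / (r − 0.009) = A$100,597.00.

A$100,597.00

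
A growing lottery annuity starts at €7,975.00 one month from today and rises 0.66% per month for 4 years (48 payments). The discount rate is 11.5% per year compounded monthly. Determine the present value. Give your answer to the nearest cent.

Periodic rate r = 0.115/12 per month; n is counted in months.
Growing ordinary annuity: PV = PMT₁ × [1 − ((1+g)/(1+r))^n] / (r − g) = 7,975 × [1 − ((1+0.0066)/(1+r))^48] / (r − 0.0066) = €353,990.32.

€353,990.32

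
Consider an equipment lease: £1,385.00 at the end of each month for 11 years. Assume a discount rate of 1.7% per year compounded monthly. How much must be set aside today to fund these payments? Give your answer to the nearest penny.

£166,636.51

This is an ordinary annuity: 132 payments of £1,385.00 at the end of each month.
Periodic rate r = 0.017/12 per month; n is counted in months.
PV = PMT × [(1 − (1+r)^−n)/r] = 1,385 × [1 − (1+r)^−132] / r = £166,636.51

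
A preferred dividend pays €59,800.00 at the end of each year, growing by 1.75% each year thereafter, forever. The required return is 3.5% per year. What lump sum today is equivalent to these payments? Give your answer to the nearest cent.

€3,417,142.86

Periodic rate r = 0.035 per year.
Growing perpetuity (Gordon): PV = PMT₁ / (r − g) = 59,800 / (r − 0.0175) = €3,417,142.86.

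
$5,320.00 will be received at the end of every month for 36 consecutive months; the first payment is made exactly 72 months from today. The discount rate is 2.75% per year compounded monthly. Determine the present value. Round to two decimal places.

Ordinary annuity of 36 payments, first payment at period 72.
Periodic rate r = 0.0275/12 per month; n is counted in months.
The ordinary-annuity PV formula values the stream one period before the first payment (period 71); discount that back 71 periods:
PV₀ = 5,320 × [1 − (1+r)^−36] / r × (1+r)^−71 = $156,085.74

$156,085.74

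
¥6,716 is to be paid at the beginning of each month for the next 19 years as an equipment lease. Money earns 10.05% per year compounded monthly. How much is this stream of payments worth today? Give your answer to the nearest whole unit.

¥687,868

This is an annuity due: 228 payments of ¥6,716 at the beginning of each month.
Periodic rate r = 0.1005/12 per month; n is counted in months.
PV = PMT × [(1 − (1+r)^−n)/r] × (1+r) = 6,716 × [1 − (1+r)^−228] / r × (1+r) = ¥687,868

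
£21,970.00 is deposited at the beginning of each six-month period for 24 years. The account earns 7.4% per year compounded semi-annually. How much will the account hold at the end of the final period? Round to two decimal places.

£2,906,230.36

This is an annuity due: 48 deposits of £21,970.00 at the beginning of each six-month period.
Periodic rate r = 0.074/2 per half-year; n is counted in half-years.
FV = PMT × [((1+r)^n − 1)/r] × (1+r) = 21,970 × [(1+r)^48 − 1] / r × (1+r) = £2,906,230.36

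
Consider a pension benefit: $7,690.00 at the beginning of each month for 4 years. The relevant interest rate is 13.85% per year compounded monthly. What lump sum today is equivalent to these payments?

$285,445.39

This is an annuity due: 48 payments of $7,690.00 at the beginning of each month.
Periodic rate r = 0.1385/12 per month; n is counted in months.
PV = PMT × [(1 − (1+r)^−n)/r] × (1+r) = 7,690 × [1 − (1+r)^−48] / r × (1+r) = $285,445.39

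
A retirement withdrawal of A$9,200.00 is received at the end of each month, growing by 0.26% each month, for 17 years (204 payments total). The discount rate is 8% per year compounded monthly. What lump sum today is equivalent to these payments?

A$1,271,646.31

Periodic rate r = 0.08/12 per month; n is counted in months.
Growing ordinary annuity: PV = PMT₁ × [1 − ((1+g)/(1+r))^n] / (r − g) = 9,200 × [1 − ((1+0.0026)/(1+r))^204] / (r − 0.0026) = A$1,271,646.31.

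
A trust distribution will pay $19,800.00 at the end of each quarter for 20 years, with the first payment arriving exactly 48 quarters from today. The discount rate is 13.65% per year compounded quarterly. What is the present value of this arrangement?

Ordinary annuity of 80 payments, first payment at period 48.
Periodic rate r = 0.1365/4 per quarter; n is counted in quarters.
The ordinary-annuity PV formula values the stream one period before the first payment (period 47); discount that back 47 periods:
PV₀ = 19,800 × [1 − (1+r)^−80] / r × (1+r)^−47 = $111,674.80

$111,674.80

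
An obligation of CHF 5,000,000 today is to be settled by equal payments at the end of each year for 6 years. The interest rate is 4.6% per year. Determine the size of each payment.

CHF 972,522.01

Level ordinary annuity; solve PV = PMT × [(1 − (1+r)^−n)/r] for PMT.
Periodic rate r = 0.046 per year.
With n = 6: PMT = 5,000,000 / ([(1 − (1+r)^−n)/r]) = CHF 972,522.01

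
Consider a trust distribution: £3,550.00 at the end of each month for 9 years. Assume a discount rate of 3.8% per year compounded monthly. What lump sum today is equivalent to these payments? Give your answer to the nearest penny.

£324,284.48

This is an ordinary annuity: 108 payments of £3,550.00 at the end of each month.
Periodic rate r = 0.038/12 per month; n is counted in months.
PV = PMT × [(1 − (1+r)^−n)/r] = 3,550 × [1 − (1+r)^−108] / r = £324,284.48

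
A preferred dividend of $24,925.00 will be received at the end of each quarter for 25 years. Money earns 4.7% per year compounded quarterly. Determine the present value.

$1,461,683.66

This is an ordinary annuity: 100 payments of $24,925.00 at the end of each quarter.
Periodic rate r = 0.047/4 per quarter; n is counted in quarters.
PV = PMT × [(1 − (1+r)^−n)/r] = 24,925 × [1 − (1+r)^−100] / r = $1,461,683.66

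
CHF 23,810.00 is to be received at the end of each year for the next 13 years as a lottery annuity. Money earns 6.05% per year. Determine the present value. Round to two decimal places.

CHF 210,168.10

This is an ordinary annuity: 13 payments of CHF 23,810.00 at the end of each year.
Periodic rate r = 0.0605 per year.
PV = PMT × [(1 − (1+r)^−n)/r] = 23,810 × [1 − (1+r)^−13] / r = CHF 210,168.10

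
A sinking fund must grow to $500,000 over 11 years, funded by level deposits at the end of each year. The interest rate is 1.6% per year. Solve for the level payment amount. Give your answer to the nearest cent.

$41,933.57

Level ordinary annuity; solve FV = PMT × [((1+r)^n − 1)/r] for PMT.
Periodic rate r = 0.016 per year.
With n = 11: PMT = 500,000 / ([((1+r)^n − 1)/r]) = $41,933.57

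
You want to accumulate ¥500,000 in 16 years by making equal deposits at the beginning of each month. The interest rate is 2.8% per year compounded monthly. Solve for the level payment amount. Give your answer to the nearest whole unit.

¥2,062

Level annuity due; solve FV = PMT × [((1+r)^n − 1)/r] × (1+r) for PMT.
Periodic rate r = 0.028/12 per month; n is counted in months.
With n = 192: PMT = 500,000 / ([((1+r)^n − 1)/r] × (1+r)) = ¥2,062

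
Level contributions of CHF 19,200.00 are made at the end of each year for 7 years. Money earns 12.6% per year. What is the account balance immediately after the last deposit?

This is an ordinary annuity: 7 deposits of CHF 19,200.00 at the end of each year.
Periodic rate r = 0.126 per year.
FV = PMT × [((1+r)^n − 1)/r] = 19,200 × [(1+r)^7 − 1] / r = CHF 197,322.10

CHF 197,322.10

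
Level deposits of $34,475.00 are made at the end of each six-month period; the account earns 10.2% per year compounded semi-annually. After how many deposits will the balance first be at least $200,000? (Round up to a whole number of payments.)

6 payments

Periodic rate r = 0.102/2 per half-year; n is counted in half-years.
Ordinary annuity FV: 200,000 = 34,475 × [((1+r)^n − 1)/r].
(1+r)^n = 1 + 200,000 × r / 34,475, so n = ln(1 + 200,000·r/34,475) / ln(1+r) = 5.21.
Round up to a whole number of payments: n = 6.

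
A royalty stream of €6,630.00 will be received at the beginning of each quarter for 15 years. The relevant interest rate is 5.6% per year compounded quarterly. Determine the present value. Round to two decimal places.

This is an annuity due: 60 payments of €6,630.00 at the beginning of each quarter.
Periodic rate r = 0.056/4 per quarter; n is counted in quarters.
PV = PMT × [(1 − (1+r)^−n)/r] × (1+r) = 6,630 × [1 − (1+r)^−60] / r × (1+r) = €271,682.18

€271,682.18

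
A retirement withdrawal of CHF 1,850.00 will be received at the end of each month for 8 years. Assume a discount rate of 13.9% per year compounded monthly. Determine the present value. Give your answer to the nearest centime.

This is an ordinary annuity: 96 payments of CHF 1,850.00 at the end of each month.
Periodic rate r = 0.139/12 per month; n is counted in months.
PV = PMT × [(1 − (1+r)^−n)/r] = 1,850 × [1 − (1+r)^−96] / r = CHF 106,846.01

CHF 106,846.01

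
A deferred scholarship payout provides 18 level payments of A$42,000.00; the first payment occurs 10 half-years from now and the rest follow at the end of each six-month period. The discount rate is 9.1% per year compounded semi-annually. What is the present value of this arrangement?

A$340,829.78

Ordinary annuity of 18 payments, first payment at period 10.
Periodic rate r = 0.091/2 per half-year; n is counted in half-years.
The ordinary-annuity PV formula values the stream one period before the first payment (period 9); discount that back 9 periods:
PV₀ = 42,000 × [1 − (1+r)^−18] / r × (1+r)^−9 = A$340,829.78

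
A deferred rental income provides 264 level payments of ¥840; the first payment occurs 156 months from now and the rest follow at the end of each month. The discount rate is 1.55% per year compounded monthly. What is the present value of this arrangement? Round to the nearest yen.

Ordinary annuity of 264 payments, first payment at period 156.
Periodic rate r = 0.0155/12 per month; n is counted in months.
The ordinary-annuity PV formula values the stream one period before the first payment (period 155); discount that back 155 periods:
PV₀ = 840 × [1 − (1+r)^−264] / r × (1+r)^−155 = ¥153,748

¥153,748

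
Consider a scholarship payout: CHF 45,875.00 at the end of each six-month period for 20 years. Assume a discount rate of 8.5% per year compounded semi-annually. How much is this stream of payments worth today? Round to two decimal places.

This is an ordinary annuity: 40 payments of CHF 45,875.00 at the end of each six-month period.
Periodic rate r = 0.085/2 per half-year; n is counted in half-years.
PV = PMT × [(1 − (1+r)^−n)/r] = 45,875 × [1 − (1+r)^−40] / r = CHF 875,169.98

CHF 875,169.98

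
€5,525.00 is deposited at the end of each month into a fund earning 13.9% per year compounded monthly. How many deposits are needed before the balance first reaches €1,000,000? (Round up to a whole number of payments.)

99 payments

Periodic rate r = 0.139/12 per month; n is counted in months.
Ordinary annuity FV: 1,000,000 = 5,525 × [((1+r)^n − 1)/r].
(1+r)^n = 1 + 1,000,000 × r / 5,525, so n = ln(1 + 1,000,000·r/5,525) / ln(1+r) = 98.14.
Round up to a whole number of payments: n = 99.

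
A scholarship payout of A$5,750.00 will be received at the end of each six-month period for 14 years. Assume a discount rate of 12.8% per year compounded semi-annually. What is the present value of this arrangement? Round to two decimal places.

A$74,026.82

This is an ordinary annuity: 28 payments of A$5,750.00 at the end of each six-month period.
Periodic rate r = 0.128/2 per half-year; n is counted in half-years.
PV = PMT × [(1 − (1+r)^−n)/r] = 5,750 × [1 − (1+r)^−28] / r = A$74,026.82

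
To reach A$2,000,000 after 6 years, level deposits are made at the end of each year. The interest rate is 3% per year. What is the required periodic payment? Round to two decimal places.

Level ordinary annuity; solve FV = PMT × [((1+r)^n − 1)/r] for PMT.
Periodic rate r = 0.03 per year.
With n = 6: PMT = 2,000,000 / ([((1+r)^n − 1)/r]) = A$309,195.00

A$309,195.00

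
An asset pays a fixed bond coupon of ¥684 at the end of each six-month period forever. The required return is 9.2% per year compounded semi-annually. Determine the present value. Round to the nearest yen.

Periodic rate r = 0.092/2 per half-year.
Level perpetuity: PV = PMT / r = 684 / (0.092/2) = ¥14,870.

¥14,870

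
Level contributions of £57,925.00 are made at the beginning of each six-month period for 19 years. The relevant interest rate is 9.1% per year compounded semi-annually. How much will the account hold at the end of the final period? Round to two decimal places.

This is an annuity due: 38 deposits of £57,925.00 at the beginning of each six-month period.
Periodic rate r = 0.091/2 per half-year; n is counted in half-years.
FV = PMT × [((1+r)^n − 1)/r] × (1+r) = 57,925 × [(1+r)^38 − 1] / r × (1+r) = £5,888,248.30

£5,888,248.30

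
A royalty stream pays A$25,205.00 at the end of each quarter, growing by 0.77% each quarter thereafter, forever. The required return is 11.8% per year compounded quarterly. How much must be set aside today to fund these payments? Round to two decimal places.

A$1,156,192.66

Periodic rate r = 0.118/4 per quarter.
Growing perpetuity (Gordon): PV = PMT₁ / (r − g) = 25,205 / (r − 0.0077) = A$1,156,192.66.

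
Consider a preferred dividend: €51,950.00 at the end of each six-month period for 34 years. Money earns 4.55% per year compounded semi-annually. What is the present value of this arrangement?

€1,788,888.19

This is an ordinary annuity: 68 payments of €51,950.00 at the end of each six-month period.
Periodic rate r = 0.0455/2 per half-year; n is counted in half-years.
PV = PMT × [(1 − (1+r)^−n)/r] = 51,950 × [1 − (1+r)^−68] / r = €1,788,888.19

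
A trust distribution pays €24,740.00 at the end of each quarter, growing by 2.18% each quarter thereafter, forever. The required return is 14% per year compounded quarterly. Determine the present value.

Periodic rate r = 0.14/4 per quarter.
Growing perpetuity (Gordon): PV = PMT₁ / (r − g) = 24,740 / (r − 0.0218) = €1,874,242.42.

€1,874,242.42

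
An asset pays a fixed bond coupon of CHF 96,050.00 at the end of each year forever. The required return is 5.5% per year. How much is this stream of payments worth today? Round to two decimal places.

Periodic rate r = 0.055 per year.
Level perpetuity: PV = PMT / r = 96,050 / (0.055) = CHF 1,746,363.64.

CHF 1,746,363.64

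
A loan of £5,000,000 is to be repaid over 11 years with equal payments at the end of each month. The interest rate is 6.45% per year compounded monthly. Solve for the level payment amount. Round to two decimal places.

Level ordinary annuity; solve PV = PMT × [(1 − (1+r)^−n)/r] for PMT.
Periodic rate r = 0.0645/12 per month; n is counted in months.
With n = 132: PMT = 5,000,000 / ([(1 − (1+r)^−n)/r]) = £52,989.66

£52,989.66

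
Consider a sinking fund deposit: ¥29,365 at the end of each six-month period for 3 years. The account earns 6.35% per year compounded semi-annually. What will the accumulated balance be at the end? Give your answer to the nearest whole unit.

This is an ordinary annuity: 6 deposits of ¥29,365 at the end of each six-month period.
Periodic rate r = 0.0635/2 per half-year; n is counted in half-years.
FV = PMT × [((1+r)^n − 1)/r] = 29,365 × [(1+r)^6 − 1] / r = ¥190,781

¥190,781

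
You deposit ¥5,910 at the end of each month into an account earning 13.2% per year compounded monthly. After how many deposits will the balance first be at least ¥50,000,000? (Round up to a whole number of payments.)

416 payments

Periodic rate r = 0.132/12 per month; n is counted in months.
Ordinary annuity FV: 50,000,000 = 5,910 × [((1+r)^n − 1)/r].
(1+r)^n = 1 + 50,000,000 × r / 5,910, so n = ln(1 + 50,000,000·r/5,910) / ln(1+r) = 415.36.
Round up to a whole number of payments: n = 416.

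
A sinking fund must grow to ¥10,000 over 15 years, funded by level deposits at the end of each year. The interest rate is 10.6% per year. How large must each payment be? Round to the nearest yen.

Level ordinary annuity; solve FV = PMT × [((1+r)^n − 1)/r] for PMT.
Periodic rate r = 0.106 per year.
With n = 15: PMT = 10,000 / ([((1+r)^n − 1)/r]) = ¥300

¥300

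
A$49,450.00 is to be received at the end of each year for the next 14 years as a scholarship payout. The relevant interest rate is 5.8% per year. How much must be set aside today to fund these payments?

This is an ordinary annuity: 14 payments of A$49,450.00 at the end of each year.
Periodic rate r = 0.058 per year.
PV = PMT × [(1 − (1+r)^−n)/r] = 49,450 × [1 − (1+r)^−14] / r = A$465,382.99

A$465,382.99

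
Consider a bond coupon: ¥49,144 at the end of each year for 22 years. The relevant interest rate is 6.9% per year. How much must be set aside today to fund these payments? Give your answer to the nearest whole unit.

This is an ordinary annuity: 22 payments of ¥49,144 at the end of each year.
Periodic rate r = 0.069 per year.
PV = PMT × [(1 − (1+r)^−n)/r] = 49,144 × [1 − (1+r)^−22] / r = ¥548,131

¥548,131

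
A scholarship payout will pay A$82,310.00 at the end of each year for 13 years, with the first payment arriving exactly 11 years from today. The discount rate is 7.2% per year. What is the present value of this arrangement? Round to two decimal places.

A$339,375.53

Ordinary annuity of 13 payments, first payment at period 11.
Periodic rate r = 0.072 per year.
The ordinary-annuity PV formula values the stream one period before the first payment (period 10); discount that back 10 periods:
PV₀ = 82,310 × [1 − (1+r)^−13] / r × (1+r)^−10 = A$339,375.53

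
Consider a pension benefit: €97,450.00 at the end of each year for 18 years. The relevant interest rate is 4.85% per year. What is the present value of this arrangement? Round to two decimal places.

This is an ordinary annuity: 18 payments of €97,450.00 at the end of each year.
Periodic rate r = 0.0485 per year.
PV = PMT × [(1 − (1+r)^−n)/r] = 97,450 × [1 − (1+r)^−18] / r = €1,152,618.77

€1,152,618.77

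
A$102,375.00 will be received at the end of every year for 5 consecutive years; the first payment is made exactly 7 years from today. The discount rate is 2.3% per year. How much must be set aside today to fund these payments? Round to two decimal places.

A$417,357.05

Ordinary annuity of 5 payments, first payment at period 7.
Periodic rate r = 0.023 per year.
The ordinary-annuity PV formula values the stream one period before the first payment (period 6); discount that back 6 periods:
PV₀ = 102,375 × [1 − (1+r)^−5] / r × (1+r)^−6 = A$417,357.05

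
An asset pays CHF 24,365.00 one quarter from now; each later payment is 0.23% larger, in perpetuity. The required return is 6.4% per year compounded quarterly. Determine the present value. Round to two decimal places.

Periodic rate r = 0.064/4 per quarter.
Growing perpetuity (Gordon): PV = PMT₁ / (r − g) = 24,365 / (r − 0.0023) = CHF 1,778,467.15.

CHF 1,778,467.15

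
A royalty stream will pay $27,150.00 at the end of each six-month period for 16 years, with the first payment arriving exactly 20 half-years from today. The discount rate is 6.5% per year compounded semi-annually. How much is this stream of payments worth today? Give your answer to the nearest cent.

Ordinary annuity of 32 payments, first payment at period 20.
Periodic rate r = 0.065/2 per half-year; n is counted in half-years.
The ordinary-annuity PV formula values the stream one period before the first payment (period 19); discount that back 19 periods:
PV₀ = 27,150 × [1 − (1+r)^−32] / r × (1+r)^−19 = $291,471.38

$291,471.38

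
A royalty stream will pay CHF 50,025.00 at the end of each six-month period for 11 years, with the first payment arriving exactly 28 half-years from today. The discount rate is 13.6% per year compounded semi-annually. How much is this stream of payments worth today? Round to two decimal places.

Ordinary annuity of 22 payments, first payment at period 28.
Periodic rate r = 0.136/2 per half-year; n is counted in half-years.
The ordinary-annuity PV formula values the stream one period before the first payment (period 27); discount that back 27 periods:
PV₀ = 50,025 × [1 − (1+r)^−22] / r × (1+r)^−27 = CHF 95,236.57

CHF 95,236.57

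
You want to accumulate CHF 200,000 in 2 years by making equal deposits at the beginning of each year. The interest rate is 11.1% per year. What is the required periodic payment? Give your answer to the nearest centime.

CHF 85,276.17

Level annuity due; solve FV = PMT × [((1+r)^n − 1)/r] × (1+r) for PMT.
Periodic rate r = 0.111 per year.
With n = 2: PMT = 200,000 / ([((1+r)^n − 1)/r] × (1+r)) = CHF 85,276.17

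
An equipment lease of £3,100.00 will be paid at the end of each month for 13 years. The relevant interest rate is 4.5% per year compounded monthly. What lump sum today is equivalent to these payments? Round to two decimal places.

£365,621.65

This is an ordinary annuity: 156 payments of £3,100.00 at the end of each month.
Periodic rate r = 0.045/12 per month; n is counted in months.
PV = PMT × [(1 − (1+r)^−n)/r] = 3,100 × [1 − (1+r)^−156] / r = £365,621.65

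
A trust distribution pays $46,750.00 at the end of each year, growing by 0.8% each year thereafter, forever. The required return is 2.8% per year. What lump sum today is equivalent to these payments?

Periodic rate r = 0.028 per year.
Growing perpetuity (Gordon): PV = PMT₁ / (r − g) = 46,750 / (r − 0.008) = $2,337,500.00.

$2,337,500.00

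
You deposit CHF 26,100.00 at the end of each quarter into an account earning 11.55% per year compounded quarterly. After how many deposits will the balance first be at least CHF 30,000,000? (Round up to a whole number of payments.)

125 payments

Periodic rate r = 0.1155/4 per quarter; n is counted in quarters.
Ordinary annuity FV: 30,000,000 = 26,100 × [((1+r)^n − 1)/r].
(1+r)^n = 1 + 30,000,000 × r / 26,100, so n = ln(1 + 30,000,000·r/26,100) / ln(1+r) = 124.08.
Round up to a whole number of payments: n = 125.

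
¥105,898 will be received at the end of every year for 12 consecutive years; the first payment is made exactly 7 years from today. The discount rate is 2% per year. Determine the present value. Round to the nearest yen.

¥994,446

Ordinary annuity of 12 payments, first payment at period 7.
Periodic rate r = 0.02 per year.
The ordinary-annuity PV formula values the stream one period before the first payment (period 6); discount that back 6 periods:
PV₀ = 105,898 × [1 − (1+r)^−12] / r × (1+r)^−6 = ¥994,446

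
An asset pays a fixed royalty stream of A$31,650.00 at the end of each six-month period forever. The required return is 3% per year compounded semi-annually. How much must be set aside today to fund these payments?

Periodic rate r = 0.03/2 per half-year.
Level perpetuity: PV = PMT / r = 31,650 / (0.03/2) = A$2,110,000.00.

A$2,110,000.00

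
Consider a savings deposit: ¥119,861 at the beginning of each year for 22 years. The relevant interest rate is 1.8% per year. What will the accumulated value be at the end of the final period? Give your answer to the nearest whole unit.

¥3,258,203

This is an annuity due: 22 deposits of ¥119,861 at the beginning of each year.
Periodic rate r = 0.018 per year.
FV = PMT × [((1+r)^n − 1)/r] × (1+r) = 119,861 × [(1+r)^22 − 1] / r × (1+r) = ¥3,258,203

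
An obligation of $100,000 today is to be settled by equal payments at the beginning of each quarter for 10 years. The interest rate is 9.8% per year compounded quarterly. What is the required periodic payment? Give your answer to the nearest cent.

Level annuity due; solve PV = PMT × [(1 − (1+r)^−n)/r] × (1+r) for PMT.
Periodic rate r = 0.098/4 per quarter; n is counted in quarters.
With n = 40: PMT = 100,000 / ([(1 − (1+r)^−n)/r] × (1+r)) = $3,855.69

$3,855.69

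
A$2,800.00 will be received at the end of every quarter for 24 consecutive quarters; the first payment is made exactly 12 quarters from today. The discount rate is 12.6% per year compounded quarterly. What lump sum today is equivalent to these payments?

Ordinary annuity of 24 payments, first payment at period 12.
Periodic rate r = 0.126/4 per quarter; n is counted in quarters.
The ordinary-annuity PV formula values the stream one period before the first payment (period 11); discount that back 11 periods:
PV₀ = 2,800 × [1 − (1+r)^−24] / r × (1+r)^−11 = A$33,174.52

A$33,174.52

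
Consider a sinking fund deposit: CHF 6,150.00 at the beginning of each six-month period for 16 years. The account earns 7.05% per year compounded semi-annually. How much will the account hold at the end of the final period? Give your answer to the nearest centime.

This is an annuity due: 32 deposits of CHF 6,150.00 at the beginning of each six-month period.
Periodic rate r = 0.0705/2 per half-year; n is counted in half-years.
FV = PMT × [((1+r)^n − 1)/r] × (1+r) = 6,150 × [(1+r)^32 − 1] / r × (1+r) = CHF 366,661.05

CHF 366,661.05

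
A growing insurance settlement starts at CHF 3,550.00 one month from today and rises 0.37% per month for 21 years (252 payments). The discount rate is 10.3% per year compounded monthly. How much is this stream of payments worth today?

Periodic rate r = 0.103/12 per month; n is counted in months.
Growing ordinary annuity: PV = PMT₁ × [1 − ((1+g)/(1+r))^n] / (r − g) = 3,550 × [1 − ((1+0.0037)/(1+r))^252] / (r − 0.0037) = CHF 513,003.49.

CHF 513,003.49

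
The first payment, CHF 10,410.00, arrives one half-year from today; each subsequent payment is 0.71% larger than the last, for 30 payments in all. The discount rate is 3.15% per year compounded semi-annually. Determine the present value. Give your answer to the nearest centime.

Periodic rate r = 0.0315/2 per half-year; n is counted in half-years.
Growing ordinary annuity: PV = PMT₁ × [1 − ((1+g)/(1+r))^n] / (r − g) = 10,410 × [1 − ((1+0.0071)/(1+r))^30] / (r − 0.0071) = CHF 272,344.10.

CHF 272,344.10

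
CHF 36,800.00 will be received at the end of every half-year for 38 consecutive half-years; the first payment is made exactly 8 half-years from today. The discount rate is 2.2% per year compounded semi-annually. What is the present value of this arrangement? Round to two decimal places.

Ordinary annuity of 38 payments, first payment at period 8.
Periodic rate r = 0.022/2 per half-year; n is counted in half-years.
The ordinary-annuity PV formula values the stream one period before the first payment (period 7); discount that back 7 periods:
PV₀ = 36,800 × [1 − (1+r)^−38] / r × (1+r)^−7 = CHF 1,054,014.14

CHF 1,054,014.14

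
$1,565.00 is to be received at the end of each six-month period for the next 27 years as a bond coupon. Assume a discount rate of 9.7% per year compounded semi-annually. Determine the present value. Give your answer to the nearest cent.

This is an ordinary annuity: 54 payments of $1,565.00 at the end of each six-month period.
Periodic rate r = 0.097/2 per half-year; n is counted in half-years.
PV = PMT × [(1 − (1+r)^−n)/r] = 1,565 × [1 − (1+r)^−54] / r = $29,767.25

$29,767.25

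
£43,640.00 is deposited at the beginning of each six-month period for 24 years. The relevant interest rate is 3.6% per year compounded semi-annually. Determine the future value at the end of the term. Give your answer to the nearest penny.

£3,342,948.78

This is an annuity due: 48 deposits of £43,640.00 at the beginning of each six-month period.
Periodic rate r = 0.036/2 per half-year; n is counted in half-years.
FV = PMT × [((1+r)^n − 1)/r] × (1+r) = 43,640 × [(1+r)^48 − 1] / r × (1+r) = £3,342,948.78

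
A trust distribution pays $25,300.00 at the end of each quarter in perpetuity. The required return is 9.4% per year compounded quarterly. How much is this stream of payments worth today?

$1,076,595.74

Periodic rate r = 0.094/4 per quarter.
Level perpetuity: PV = PMT / r = 25,300 / (0.094/4) = $1,076,595.74.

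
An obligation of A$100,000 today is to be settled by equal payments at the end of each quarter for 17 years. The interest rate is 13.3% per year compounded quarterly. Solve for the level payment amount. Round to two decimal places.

Level ordinary annuity; solve PV = PMT × [(1 − (1+r)^−n)/r] for PMT.
Periodic rate r = 0.133/4 per quarter; n is counted in quarters.
With n = 68: PMT = 100,000 / ([(1 − (1+r)^−n)/r]) = A$3,728.21

A$3,728.21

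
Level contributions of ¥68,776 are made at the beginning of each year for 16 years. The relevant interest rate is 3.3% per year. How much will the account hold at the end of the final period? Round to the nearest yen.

¥1,466,435

This is an annuity due: 16 deposits of ¥68,776 at the beginning of each year.
Periodic rate r = 0.033 per year.
FV = PMT × [((1+r)^n − 1)/r] × (1+r) = 68,776 × [(1+r)^16 − 1] / r × (1+r) = ¥1,466,435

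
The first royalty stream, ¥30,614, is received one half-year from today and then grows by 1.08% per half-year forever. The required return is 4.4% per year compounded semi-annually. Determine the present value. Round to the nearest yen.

Periodic rate r = 0.044/2 per half-year.
Growing perpetuity (Gordon): PV = PMT₁ / (r − g) = 30,614 / (r − 0.0108) = ¥2,733,393.

¥2,733,393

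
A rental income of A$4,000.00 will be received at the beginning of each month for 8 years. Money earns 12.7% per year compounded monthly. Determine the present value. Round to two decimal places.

A$242,930.28

This is an annuity due: 96 payments of A$4,000.00 at the beginning of each month.
Periodic rate r = 0.127/12 per month; n is counted in months.
PV = PMT × [(1 − (1+r)^−n)/r] × (1+r) = 4,000 × [1 − (1+r)^−96] / r × (1+r) = A$242,930.28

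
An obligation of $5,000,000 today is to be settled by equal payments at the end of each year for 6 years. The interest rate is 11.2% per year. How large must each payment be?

$1,188,700.24

Level ordinary annuity; solve PV = PMT × [(1 − (1+r)^−n)/r] for PMT.
Periodic rate r = 0.112 per year.
With n = 6: PMT = 5,000,000 / ([(1 − (1+r)^−n)/r]) = $1,188,700.24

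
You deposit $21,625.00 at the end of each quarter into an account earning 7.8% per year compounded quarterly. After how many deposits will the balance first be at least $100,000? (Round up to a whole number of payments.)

5 payments

Periodic rate r = 0.078/4 per quarter; n is counted in quarters.
Ordinary annuity FV: 100,000 = 21,625 × [((1+r)^n − 1)/r].
(1+r)^n = 1 + 100,000 × r / 21,625, so n = ln(1 + 100,000·r/21,625) / ln(1+r) = 4.47.
Round up to a whole number of payments: n = 5.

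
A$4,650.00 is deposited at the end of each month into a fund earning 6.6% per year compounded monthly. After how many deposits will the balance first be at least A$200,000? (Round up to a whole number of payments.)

Periodic rate r = 0.066/12 per month; n is counted in months.
Ordinary annuity FV: 200,000 = 4,650 × [((1+r)^n − 1)/r].
(1+r)^n = 1 + 200,000 × r / 4,650, so n = ln(1 + 200,000·r/4,650) / ln(1+r) = 38.71.
Round up to a whole number of payments: n = 39.

39 payments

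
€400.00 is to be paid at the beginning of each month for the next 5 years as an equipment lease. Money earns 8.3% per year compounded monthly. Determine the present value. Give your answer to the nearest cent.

€19,723.86

This is an annuity due: 60 payments of €400.00 at the beginning of each month.
Periodic rate r = 0.083/12 per month; n is counted in months.
PV = PMT × [(1 − (1+r)^−n)/r] × (1+r) = 400 × [1 − (1+r)^−60] / r × (1+r) = €19,723.86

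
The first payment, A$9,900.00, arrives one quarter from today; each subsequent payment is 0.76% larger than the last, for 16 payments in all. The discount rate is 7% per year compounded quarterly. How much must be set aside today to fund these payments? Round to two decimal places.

A$144,815.43

Periodic rate r = 0.07/4 per quarter; n is counted in quarters.
Growing ordinary annuity: PV = PMT₁ × [1 − ((1+g)/(1+r))^n] / (r − g) = 9,900 × [1 − ((1+0.0076)/(1+r))^16] / (r − 0.0076) = A$144,815.43.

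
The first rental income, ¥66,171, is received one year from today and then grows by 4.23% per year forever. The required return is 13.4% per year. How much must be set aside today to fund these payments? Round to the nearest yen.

Periodic rate r = 0.134 per year.
Growing perpetuity (Gordon): PV = PMT₁ / (r − g) = 66,171 / (r − 0.0423) = ¥721,603.

¥721,603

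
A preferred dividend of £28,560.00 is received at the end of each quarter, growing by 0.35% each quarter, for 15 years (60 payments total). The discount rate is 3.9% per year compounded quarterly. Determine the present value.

Periodic rate r = 0.039/4 per quarter; n is counted in quarters.
Growing ordinary annuity: PV = PMT₁ × [1 − ((1+g)/(1+r))^n] / (r − g) = 28,560 × [1 − ((1+0.0035)/(1+r))^60] / (r − 0.0035) = £1,421,205.94.

£1,421,205.94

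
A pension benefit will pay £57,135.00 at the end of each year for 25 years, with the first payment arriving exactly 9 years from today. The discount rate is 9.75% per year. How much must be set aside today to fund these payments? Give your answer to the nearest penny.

£251,196.27

Ordinary annuity of 25 payments, first payment at period 9.
Periodic rate r = 0.0975 per year.
The ordinary-annuity PV formula values the stream one period before the first payment (period 8); discount that back 8 periods:
PV₀ = 57,135 × [1 − (1+r)^−25] / r × (1+r)^−8 = £251,196.27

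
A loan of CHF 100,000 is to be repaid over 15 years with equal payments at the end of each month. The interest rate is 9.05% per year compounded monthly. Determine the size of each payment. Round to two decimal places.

CHF 1,017.24

Level ordinary annuity; solve PV = PMT × [(1 − (1+r)^−n)/r] for PMT.
Periodic rate r = 0.0905/12 per month; n is counted in months.
With n = 180: PMT = 100,000 / ([(1 − (1+r)^−n)/r]) = CHF 1,017.24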